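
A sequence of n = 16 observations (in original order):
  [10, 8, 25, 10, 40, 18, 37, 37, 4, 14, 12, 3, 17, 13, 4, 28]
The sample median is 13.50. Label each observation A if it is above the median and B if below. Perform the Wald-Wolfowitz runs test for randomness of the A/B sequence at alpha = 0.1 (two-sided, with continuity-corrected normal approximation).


Step 1: Compute median = 13.50; label A = above, B = below.
Labels in order: BBABAAAABABBABBA  (n_A = 8, n_B = 8)
Step 2: Count runs R = 10.
Step 3: Under H0 (random ordering), E[R] = 2*n_A*n_B/(n_A+n_B) + 1 = 2*8*8/16 + 1 = 9.0000.
        Var[R] = 2*n_A*n_B*(2*n_A*n_B - n_A - n_B) / ((n_A+n_B)^2 * (n_A+n_B-1)) = 14336/3840 = 3.7333.
        SD[R] = 1.9322.
Step 4: Continuity-corrected z = (R - 0.5 - E[R]) / SD[R] = (10 - 0.5 - 9.0000) / 1.9322 = 0.2588.
Step 5: Two-sided p-value via normal approximation = 2*(1 - Phi(|z|)) = 0.795809.
Step 6: alpha = 0.1. fail to reject H0.

R = 10, z = 0.2588, p = 0.795809, fail to reject H0.


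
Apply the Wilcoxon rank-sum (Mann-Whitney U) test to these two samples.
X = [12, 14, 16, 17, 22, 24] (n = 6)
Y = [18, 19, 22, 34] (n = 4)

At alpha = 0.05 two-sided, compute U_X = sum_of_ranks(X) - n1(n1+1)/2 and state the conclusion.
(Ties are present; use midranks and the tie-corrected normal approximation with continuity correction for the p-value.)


Step 1: Combine and sort all 10 observations; assign midranks.
sorted (value, group): (12,X), (14,X), (16,X), (17,X), (18,Y), (19,Y), (22,X), (22,Y), (24,X), (34,Y)
ranks: 12->1, 14->2, 16->3, 17->4, 18->5, 19->6, 22->7.5, 22->7.5, 24->9, 34->10
Step 2: Rank sum for X: R1 = 1 + 2 + 3 + 4 + 7.5 + 9 = 26.5.
Step 3: U_X = R1 - n1(n1+1)/2 = 26.5 - 6*7/2 = 26.5 - 21 = 5.5.
       U_Y = n1*n2 - U_X = 24 - 5.5 = 18.5.
Step 4: Ties are present, so use the tie-corrected normal approximation (with continuity correction) for the p-value.
Step 5: p-value = 0.199458; compare to alpha = 0.05. fail to reject H0.

U_X = 5.5, p = 0.199458, fail to reject H0 at alpha = 0.05.


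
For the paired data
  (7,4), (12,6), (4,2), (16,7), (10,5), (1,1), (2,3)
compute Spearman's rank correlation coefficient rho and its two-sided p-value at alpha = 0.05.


Step 1: Rank x and y separately (midranks; no ties here).
rank(x): 7->4, 12->6, 4->3, 16->7, 10->5, 1->1, 2->2
rank(y): 4->4, 6->6, 2->2, 7->7, 5->5, 1->1, 3->3
Step 2: d_i = R_x(i) - R_y(i); compute d_i^2.
  (4-4)^2=0, (6-6)^2=0, (3-2)^2=1, (7-7)^2=0, (5-5)^2=0, (1-1)^2=0, (2-3)^2=1
sum(d^2) = 2.
Step 3: rho = 1 - 6*2 / (7*(7^2 - 1)) = 1 - 12/336 = 0.964286.
Step 4: Under H0, t = rho * sqrt((n-2)/(1-rho^2)) = 8.1408 ~ t(5).
Step 5: Two-sided p-value from the t-distribution with 5 df = 0.000454.
Step 6: alpha = 0.05. reject H0.

rho = 0.9643, p = 0.000454, reject H0 at alpha = 0.05.


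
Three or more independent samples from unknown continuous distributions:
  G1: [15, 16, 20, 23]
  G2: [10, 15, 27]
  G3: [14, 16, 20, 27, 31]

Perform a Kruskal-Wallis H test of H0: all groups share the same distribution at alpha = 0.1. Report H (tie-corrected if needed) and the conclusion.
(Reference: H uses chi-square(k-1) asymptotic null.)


Step 1: Combine all N = 12 observations and assign midranks.
sorted (value, group, rank): (10,G2,1), (14,G3,2), (15,G1,3.5), (15,G2,3.5), (16,G1,5.5), (16,G3,5.5), (20,G1,7.5), (20,G3,7.5), (23,G1,9), (27,G2,10.5), (27,G3,10.5), (31,G3,12)
Step 2: Sum ranks within each group.
R_1 = 25.5 (n_1 = 4)
R_2 = 15 (n_2 = 3)
R_3 = 37.5 (n_3 = 5)
Step 3: H = 12/(N(N+1)) * sum(R_i^2/n_i) - 3(N+1)
     = 12/(12*13) * (25.5^2/4 + 15^2/3 + 37.5^2/5) - 3*13
     = 0.076923 * 518.812 - 39
     = 0.908654.
Step 4: Ties present; correction factor C = 1 - 24/(12^3 - 12) = 0.986014. Corrected H = 0.908654 / 0.986014 = 0.921543.
Step 5: Under H0, H ~ chi^2(2); p-value = 0.630797.
Step 6: alpha = 0.1. fail to reject H0.

H = 0.9215, df = 2, p = 0.630797, fail to reject H0.


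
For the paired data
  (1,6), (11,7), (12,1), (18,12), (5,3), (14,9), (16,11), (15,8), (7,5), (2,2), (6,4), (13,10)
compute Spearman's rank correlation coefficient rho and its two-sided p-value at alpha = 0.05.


Step 1: Rank x and y separately (midranks; no ties here).
rank(x): 1->1, 11->6, 12->7, 18->12, 5->3, 14->9, 16->11, 15->10, 7->5, 2->2, 6->4, 13->8
rank(y): 6->6, 7->7, 1->1, 12->12, 3->3, 9->9, 11->11, 8->8, 5->5, 2->2, 4->4, 10->10
Step 2: d_i = R_x(i) - R_y(i); compute d_i^2.
  (1-6)^2=25, (6-7)^2=1, (7-1)^2=36, (12-12)^2=0, (3-3)^2=0, (9-9)^2=0, (11-11)^2=0, (10-8)^2=4, (5-5)^2=0, (2-2)^2=0, (4-4)^2=0, (8-10)^2=4
sum(d^2) = 70.
Step 3: rho = 1 - 6*70 / (12*(12^2 - 1)) = 1 - 420/1716 = 0.755245.
Step 4: Under H0, t = rho * sqrt((n-2)/(1-rho^2)) = 3.6438 ~ t(10).
Step 5: Two-sided p-value from the t-distribution with 10 df = 0.004508.
Step 6: alpha = 0.05. reject H0.

rho = 0.7552, p = 0.004508, reject H0 at alpha = 0.05.


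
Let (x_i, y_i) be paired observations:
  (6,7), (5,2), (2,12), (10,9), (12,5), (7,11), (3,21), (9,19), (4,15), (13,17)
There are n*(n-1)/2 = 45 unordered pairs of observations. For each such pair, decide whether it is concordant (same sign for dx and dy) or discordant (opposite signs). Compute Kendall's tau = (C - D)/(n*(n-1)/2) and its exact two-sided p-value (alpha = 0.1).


Step 1: Enumerate the 45 unordered pairs (i,j) with i<j and classify each by sign(x_j-x_i) * sign(y_j-y_i).
  (1,2):dx=-1,dy=-5->C; (1,3):dx=-4,dy=+5->D; (1,4):dx=+4,dy=+2->C; (1,5):dx=+6,dy=-2->D
  (1,6):dx=+1,dy=+4->C; (1,7):dx=-3,dy=+14->D; (1,8):dx=+3,dy=+12->C; (1,9):dx=-2,dy=+8->D
  (1,10):dx=+7,dy=+10->C; (2,3):dx=-3,dy=+10->D; (2,4):dx=+5,dy=+7->C; (2,5):dx=+7,dy=+3->C
  (2,6):dx=+2,dy=+9->C; (2,7):dx=-2,dy=+19->D; (2,8):dx=+4,dy=+17->C; (2,9):dx=-1,dy=+13->D
  (2,10):dx=+8,dy=+15->C; (3,4):dx=+8,dy=-3->D; (3,5):dx=+10,dy=-7->D; (3,6):dx=+5,dy=-1->D
  (3,7):dx=+1,dy=+9->C; (3,8):dx=+7,dy=+7->C; (3,9):dx=+2,dy=+3->C; (3,10):dx=+11,dy=+5->C
  (4,5):dx=+2,dy=-4->D; (4,6):dx=-3,dy=+2->D; (4,7):dx=-7,dy=+12->D; (4,8):dx=-1,dy=+10->D
  (4,9):dx=-6,dy=+6->D; (4,10):dx=+3,dy=+8->C; (5,6):dx=-5,dy=+6->D; (5,7):dx=-9,dy=+16->D
  (5,8):dx=-3,dy=+14->D; (5,9):dx=-8,dy=+10->D; (5,10):dx=+1,dy=+12->C; (6,7):dx=-4,dy=+10->D
  (6,8):dx=+2,dy=+8->C; (6,9):dx=-3,dy=+4->D; (6,10):dx=+6,dy=+6->C; (7,8):dx=+6,dy=-2->D
  (7,9):dx=+1,dy=-6->D; (7,10):dx=+10,dy=-4->D; (8,9):dx=-5,dy=-4->C; (8,10):dx=+4,dy=-2->D
  (9,10):dx=+9,dy=+2->C
Step 2: C = 20, D = 25, total pairs = 45.
Step 3: tau = (C - D)/(n(n-1)/2) = (20 - 25)/45 = -0.111111.
Step 4: Exact two-sided p-value (enumerate n! = 3628800 permutations of y under H0): p = 0.727490.
Step 5: alpha = 0.1. fail to reject H0.

tau_b = -0.1111 (C=20, D=25), p = 0.727490, fail to reject H0.


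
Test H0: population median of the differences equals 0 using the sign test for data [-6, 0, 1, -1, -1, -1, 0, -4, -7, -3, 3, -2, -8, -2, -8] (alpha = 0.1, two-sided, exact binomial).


Step 1: Discard zero differences. Original n = 15; n_eff = number of nonzero differences = 13.
Nonzero differences (with sign): -6, +1, -1, -1, -1, -4, -7, -3, +3, -2, -8, -2, -8
Step 2: Count signs: positive = 2, negative = 11.
Step 3: Under H0: P(positive) = 0.5, so the number of positives S ~ Bin(13, 0.5).
Step 4: Two-sided exact p-value = sum of Bin(13,0.5) probabilities at or below the observed probability = 0.022461.
Step 5: alpha = 0.1. reject H0.

n_eff = 13, pos = 2, neg = 11, p = 0.022461, reject H0.


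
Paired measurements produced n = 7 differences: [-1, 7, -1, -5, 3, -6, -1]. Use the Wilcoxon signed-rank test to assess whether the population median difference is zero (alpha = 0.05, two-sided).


Step 1: Drop any zero differences (none here) and take |d_i|.
|d| = [1, 7, 1, 5, 3, 6, 1]
Step 2: Midrank |d_i| (ties get averaged ranks).
ranks: |1|->2, |7|->7, |1|->2, |5|->5, |3|->4, |6|->6, |1|->2
Step 3: Attach original signs; sum ranks with positive sign and with negative sign.
W+ = 7 + 4 = 11
W- = 2 + 2 + 5 + 6 + 2 = 17
(Check: W+ + W- = 28 should equal n(n+1)/2 = 28.)
Step 4: Test statistic W = min(W+, W-) = 11.
Step 5: Ties in |d|, so use the tie-corrected normal approximation.
        E[W] = n(n+1)/4 = 7*8/4 = 14.
        Tie groups: |d|=1 (t=3); sum(t^3 - t) = 24.
        Var[W] = n(n+1)(2n+1)/24 - sum(t^3-t)/48 = 840/24 - 24/48 = 34.5.
        z = (W - E[W]) / sqrt(Var[W]) = (11 - 14) / 5.8737 = -0.5108.
        Two-sided p = 2*Phi(z) = 0.609523.
Step 6: alpha = 0.05. fail to reject H0.

W+ = 11, W- = 17, W = min = 11, p = 0.609523, fail to reject H0.


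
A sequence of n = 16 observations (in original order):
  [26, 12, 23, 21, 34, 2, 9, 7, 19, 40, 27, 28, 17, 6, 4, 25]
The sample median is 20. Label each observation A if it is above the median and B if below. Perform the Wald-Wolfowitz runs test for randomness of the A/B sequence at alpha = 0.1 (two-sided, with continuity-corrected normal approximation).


Step 1: Compute median = 20; label A = above, B = below.
Labels in order: ABAAABBBBAAABBBA  (n_A = 8, n_B = 8)
Step 2: Count runs R = 7.
Step 3: Under H0 (random ordering), E[R] = 2*n_A*n_B/(n_A+n_B) + 1 = 2*8*8/16 + 1 = 9.0000.
        Var[R] = 2*n_A*n_B*(2*n_A*n_B - n_A - n_B) / ((n_A+n_B)^2 * (n_A+n_B-1)) = 14336/3840 = 3.7333.
        SD[R] = 1.9322.
Step 4: Continuity-corrected z = (R + 0.5 - E[R]) / SD[R] = (7 + 0.5 - 9.0000) / 1.9322 = -0.7763.
Step 5: Two-sided p-value via normal approximation = 2*(1 - Phi(|z|)) = 0.437558.
Step 6: alpha = 0.1. fail to reject H0.

R = 7, z = -0.7763, p = 0.437558, fail to reject H0.


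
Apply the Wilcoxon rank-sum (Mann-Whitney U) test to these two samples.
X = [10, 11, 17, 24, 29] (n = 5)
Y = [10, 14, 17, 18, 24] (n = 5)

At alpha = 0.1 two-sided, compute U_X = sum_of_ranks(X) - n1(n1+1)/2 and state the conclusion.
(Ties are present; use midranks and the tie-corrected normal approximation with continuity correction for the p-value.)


Step 1: Combine and sort all 10 observations; assign midranks.
sorted (value, group): (10,X), (10,Y), (11,X), (14,Y), (17,X), (17,Y), (18,Y), (24,X), (24,Y), (29,X)
ranks: 10->1.5, 10->1.5, 11->3, 14->4, 17->5.5, 17->5.5, 18->7, 24->8.5, 24->8.5, 29->10
Step 2: Rank sum for X: R1 = 1.5 + 3 + 5.5 + 8.5 + 10 = 28.5.
Step 3: U_X = R1 - n1(n1+1)/2 = 28.5 - 5*6/2 = 28.5 - 15 = 13.5.
       U_Y = n1*n2 - U_X = 25 - 13.5 = 11.5.
Step 4: Ties are present, so use the tie-corrected normal approximation (with continuity correction) for the p-value.
Step 5: p-value = 0.916051; compare to alpha = 0.1. fail to reject H0.

U_X = 13.5, p = 0.916051, fail to reject H0 at alpha = 0.1.


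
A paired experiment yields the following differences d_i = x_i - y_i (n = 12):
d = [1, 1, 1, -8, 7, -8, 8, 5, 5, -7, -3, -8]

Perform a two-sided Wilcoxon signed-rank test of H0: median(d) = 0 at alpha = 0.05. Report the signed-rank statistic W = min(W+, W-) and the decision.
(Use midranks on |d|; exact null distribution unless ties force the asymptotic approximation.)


Step 1: Drop any zero differences (none here) and take |d_i|.
|d| = [1, 1, 1, 8, 7, 8, 8, 5, 5, 7, 3, 8]
Step 2: Midrank |d_i| (ties get averaged ranks).
ranks: |1|->2, |1|->2, |1|->2, |8|->10.5, |7|->7.5, |8|->10.5, |8|->10.5, |5|->5.5, |5|->5.5, |7|->7.5, |3|->4, |8|->10.5
Step 3: Attach original signs; sum ranks with positive sign and with negative sign.
W+ = 2 + 2 + 2 + 7.5 + 10.5 + 5.5 + 5.5 = 35
W- = 10.5 + 10.5 + 7.5 + 4 + 10.5 = 43
(Check: W+ + W- = 78 should equal n(n+1)/2 = 78.)
Step 4: Test statistic W = min(W+, W-) = 35.
Step 5: Ties in |d|, so use the tie-corrected normal approximation.
        E[W] = n(n+1)/4 = 12*13/4 = 39.
        Tie groups: |d|=1 (t=3), |d|=5 (t=2), |d|=7 (t=2), |d|=8 (t=4); sum(t^3 - t) = 96.
        Var[W] = n(n+1)(2n+1)/24 - sum(t^3-t)/48 = 3900/24 - 96/48 = 160.5.
        z = (W - E[W]) / sqrt(Var[W]) = (35 - 39) / 12.6689 = -0.3157.
        Two-sided p = 2*Phi(z) = 0.752204.
Step 6: alpha = 0.05. fail to reject H0.

W+ = 35, W- = 43, W = min = 35, p = 0.752204, fail to reject H0.


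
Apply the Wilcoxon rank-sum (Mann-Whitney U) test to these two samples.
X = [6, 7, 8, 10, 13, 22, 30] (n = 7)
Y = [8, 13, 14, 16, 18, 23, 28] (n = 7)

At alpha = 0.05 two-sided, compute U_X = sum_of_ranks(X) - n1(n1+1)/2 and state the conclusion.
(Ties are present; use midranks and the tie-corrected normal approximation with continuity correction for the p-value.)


Step 1: Combine and sort all 14 observations; assign midranks.
sorted (value, group): (6,X), (7,X), (8,X), (8,Y), (10,X), (13,X), (13,Y), (14,Y), (16,Y), (18,Y), (22,X), (23,Y), (28,Y), (30,X)
ranks: 6->1, 7->2, 8->3.5, 8->3.5, 10->5, 13->6.5, 13->6.5, 14->8, 16->9, 18->10, 22->11, 23->12, 28->13, 30->14
Step 2: Rank sum for X: R1 = 1 + 2 + 3.5 + 5 + 6.5 + 11 + 14 = 43.
Step 3: U_X = R1 - n1(n1+1)/2 = 43 - 7*8/2 = 43 - 28 = 15.
       U_Y = n1*n2 - U_X = 49 - 15 = 34.
Step 4: Ties are present, so use the tie-corrected normal approximation (with continuity correction) for the p-value.
Step 5: p-value = 0.249110; compare to alpha = 0.05. fail to reject H0.

U_X = 15, p = 0.249110, fail to reject H0 at alpha = 0.05.


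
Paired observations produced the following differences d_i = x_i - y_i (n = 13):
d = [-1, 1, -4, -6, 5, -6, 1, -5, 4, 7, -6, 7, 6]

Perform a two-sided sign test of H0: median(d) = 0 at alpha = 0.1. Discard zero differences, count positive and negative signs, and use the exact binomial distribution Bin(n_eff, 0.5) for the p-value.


Step 1: Discard zero differences. Original n = 13; n_eff = number of nonzero differences = 13.
Nonzero differences (with sign): -1, +1, -4, -6, +5, -6, +1, -5, +4, +7, -6, +7, +6
Step 2: Count signs: positive = 7, negative = 6.
Step 3: Under H0: P(positive) = 0.5, so the number of positives S ~ Bin(13, 0.5).
Step 4: Two-sided exact p-value = sum of Bin(13,0.5) probabilities at or below the observed probability = 1.000000.
Step 5: alpha = 0.1. fail to reject H0.

n_eff = 13, pos = 7, neg = 6, p = 1.000000, fail to reject H0.


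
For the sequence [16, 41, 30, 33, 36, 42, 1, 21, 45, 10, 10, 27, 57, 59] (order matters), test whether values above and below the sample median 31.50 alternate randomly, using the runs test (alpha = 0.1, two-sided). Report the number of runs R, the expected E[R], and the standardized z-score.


Step 1: Compute median = 31.50; label A = above, B = below.
Labels in order: BABAAABBABBBAA  (n_A = 7, n_B = 7)
Step 2: Count runs R = 8.
Step 3: Under H0 (random ordering), E[R] = 2*n_A*n_B/(n_A+n_B) + 1 = 2*7*7/14 + 1 = 8.0000.
        Var[R] = 2*n_A*n_B*(2*n_A*n_B - n_A - n_B) / ((n_A+n_B)^2 * (n_A+n_B-1)) = 8232/2548 = 3.2308.
        SD[R] = 1.7974.
Step 4: R = E[R], so z = 0 with no continuity correction.
Step 5: Two-sided p-value via normal approximation = 2*(1 - Phi(|z|)) = 1.000000.
Step 6: alpha = 0.1. fail to reject H0.

R = 8, z = 0.0000, p = 1.000000, fail to reject H0.


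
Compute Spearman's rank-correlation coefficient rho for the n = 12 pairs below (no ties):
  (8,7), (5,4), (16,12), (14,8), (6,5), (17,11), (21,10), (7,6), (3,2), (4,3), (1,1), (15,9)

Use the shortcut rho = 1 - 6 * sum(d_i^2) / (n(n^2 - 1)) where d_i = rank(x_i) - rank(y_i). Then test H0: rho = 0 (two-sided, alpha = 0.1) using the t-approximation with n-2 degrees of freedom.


Step 1: Rank x and y separately (midranks; no ties here).
rank(x): 8->7, 5->4, 16->10, 14->8, 6->5, 17->11, 21->12, 7->6, 3->2, 4->3, 1->1, 15->9
rank(y): 7->7, 4->4, 12->12, 8->8, 5->5, 11->11, 10->10, 6->6, 2->2, 3->3, 1->1, 9->9
Step 2: d_i = R_x(i) - R_y(i); compute d_i^2.
  (7-7)^2=0, (4-4)^2=0, (10-12)^2=4, (8-8)^2=0, (5-5)^2=0, (11-11)^2=0, (12-10)^2=4, (6-6)^2=0, (2-2)^2=0, (3-3)^2=0, (1-1)^2=0, (9-9)^2=0
sum(d^2) = 8.
Step 3: rho = 1 - 6*8 / (12*(12^2 - 1)) = 1 - 48/1716 = 0.972028.
Step 4: Under H0, t = rho * sqrt((n-2)/(1-rho^2)) = 13.0876 ~ t(10).
Step 5: Two-sided p-value from the t-distribution with 10 df = 0.000000.
Step 6: alpha = 0.1. reject H0.

rho = 0.9720, p = 0.000000, reject H0 at alpha = 0.1.


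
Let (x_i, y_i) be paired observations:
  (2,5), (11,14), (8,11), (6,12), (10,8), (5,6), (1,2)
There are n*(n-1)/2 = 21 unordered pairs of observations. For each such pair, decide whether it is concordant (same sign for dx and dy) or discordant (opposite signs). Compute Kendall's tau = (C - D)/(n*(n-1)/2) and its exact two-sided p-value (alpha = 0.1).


Step 1: Enumerate the 21 unordered pairs (i,j) with i<j and classify each by sign(x_j-x_i) * sign(y_j-y_i).
  (1,2):dx=+9,dy=+9->C; (1,3):dx=+6,dy=+6->C; (1,4):dx=+4,dy=+7->C; (1,5):dx=+8,dy=+3->C
  (1,6):dx=+3,dy=+1->C; (1,7):dx=-1,dy=-3->C; (2,3):dx=-3,dy=-3->C; (2,4):dx=-5,dy=-2->C
  (2,5):dx=-1,dy=-6->C; (2,6):dx=-6,dy=-8->C; (2,7):dx=-10,dy=-12->C; (3,4):dx=-2,dy=+1->D
  (3,5):dx=+2,dy=-3->D; (3,6):dx=-3,dy=-5->C; (3,7):dx=-7,dy=-9->C; (4,5):dx=+4,dy=-4->D
  (4,6):dx=-1,dy=-6->C; (4,7):dx=-5,dy=-10->C; (5,6):dx=-5,dy=-2->C; (5,7):dx=-9,dy=-6->C
  (6,7):dx=-4,dy=-4->C
Step 2: C = 18, D = 3, total pairs = 21.
Step 3: tau = (C - D)/(n(n-1)/2) = (18 - 3)/21 = 0.714286.
Step 4: Exact two-sided p-value (enumerate n! = 5040 permutations of y under H0): p = 0.030159.
Step 5: alpha = 0.1. reject H0.

tau_b = 0.7143 (C=18, D=3), p = 0.030159, reject H0.


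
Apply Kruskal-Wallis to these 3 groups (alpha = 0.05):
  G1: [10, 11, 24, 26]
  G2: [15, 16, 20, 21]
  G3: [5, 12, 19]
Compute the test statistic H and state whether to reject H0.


Step 1: Combine all N = 11 observations and assign midranks.
sorted (value, group, rank): (5,G3,1), (10,G1,2), (11,G1,3), (12,G3,4), (15,G2,5), (16,G2,6), (19,G3,7), (20,G2,8), (21,G2,9), (24,G1,10), (26,G1,11)
Step 2: Sum ranks within each group.
R_1 = 26 (n_1 = 4)
R_2 = 28 (n_2 = 4)
R_3 = 12 (n_3 = 3)
Step 3: H = 12/(N(N+1)) * sum(R_i^2/n_i) - 3(N+1)
     = 12/(11*12) * (26^2/4 + 28^2/4 + 12^2/3) - 3*12
     = 0.090909 * 413 - 36
     = 1.545455.
Step 4: No ties, so H is used without correction.
Step 5: Under H0, H ~ chi^2(2); p-value = 0.461752.
Step 6: alpha = 0.05. fail to reject H0.

H = 1.5455, df = 2, p = 0.461752, fail to reject H0.


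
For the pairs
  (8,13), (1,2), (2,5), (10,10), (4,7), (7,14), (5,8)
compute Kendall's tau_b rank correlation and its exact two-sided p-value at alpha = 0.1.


Step 1: Enumerate the 21 unordered pairs (i,j) with i<j and classify each by sign(x_j-x_i) * sign(y_j-y_i).
  (1,2):dx=-7,dy=-11->C; (1,3):dx=-6,dy=-8->C; (1,4):dx=+2,dy=-3->D; (1,5):dx=-4,dy=-6->C
  (1,6):dx=-1,dy=+1->D; (1,7):dx=-3,dy=-5->C; (2,3):dx=+1,dy=+3->C; (2,4):dx=+9,dy=+8->C
  (2,5):dx=+3,dy=+5->C; (2,6):dx=+6,dy=+12->C; (2,7):dx=+4,dy=+6->C; (3,4):dx=+8,dy=+5->C
  (3,5):dx=+2,dy=+2->C; (3,6):dx=+5,dy=+9->C; (3,7):dx=+3,dy=+3->C; (4,5):dx=-6,dy=-3->C
  (4,6):dx=-3,dy=+4->D; (4,7):dx=-5,dy=-2->C; (5,6):dx=+3,dy=+7->C; (5,7):dx=+1,dy=+1->C
  (6,7):dx=-2,dy=-6->C
Step 2: C = 18, D = 3, total pairs = 21.
Step 3: tau = (C - D)/(n(n-1)/2) = (18 - 3)/21 = 0.714286.
Step 4: Exact two-sided p-value (enumerate n! = 5040 permutations of y under H0): p = 0.030159.
Step 5: alpha = 0.1. reject H0.

tau_b = 0.7143 (C=18, D=3), p = 0.030159, reject H0.


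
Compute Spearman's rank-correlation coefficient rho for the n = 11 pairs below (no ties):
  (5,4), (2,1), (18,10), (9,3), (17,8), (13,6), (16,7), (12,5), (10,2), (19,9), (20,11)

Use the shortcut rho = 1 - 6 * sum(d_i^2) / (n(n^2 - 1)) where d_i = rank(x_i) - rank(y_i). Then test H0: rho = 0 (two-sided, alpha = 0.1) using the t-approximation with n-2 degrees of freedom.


Step 1: Rank x and y separately (midranks; no ties here).
rank(x): 5->2, 2->1, 18->9, 9->3, 17->8, 13->6, 16->7, 12->5, 10->4, 19->10, 20->11
rank(y): 4->4, 1->1, 10->10, 3->3, 8->8, 6->6, 7->7, 5->5, 2->2, 9->9, 11->11
Step 2: d_i = R_x(i) - R_y(i); compute d_i^2.
  (2-4)^2=4, (1-1)^2=0, (9-10)^2=1, (3-3)^2=0, (8-8)^2=0, (6-6)^2=0, (7-7)^2=0, (5-5)^2=0, (4-2)^2=4, (10-9)^2=1, (11-11)^2=0
sum(d^2) = 10.
Step 3: rho = 1 - 6*10 / (11*(11^2 - 1)) = 1 - 60/1320 = 0.954545.
Step 4: Under H0, t = rho * sqrt((n-2)/(1-rho^2)) = 9.6074 ~ t(9).
Step 5: Two-sided p-value from the t-distribution with 9 df = 0.000005.
Step 6: alpha = 0.1. reject H0.

rho = 0.9545, p = 0.000005, reject H0 at alpha = 0.1.


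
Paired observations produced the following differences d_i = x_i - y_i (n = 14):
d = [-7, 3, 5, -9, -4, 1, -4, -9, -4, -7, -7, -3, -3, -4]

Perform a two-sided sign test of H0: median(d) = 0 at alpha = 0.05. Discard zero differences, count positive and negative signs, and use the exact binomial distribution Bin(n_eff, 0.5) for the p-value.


Step 1: Discard zero differences. Original n = 14; n_eff = number of nonzero differences = 14.
Nonzero differences (with sign): -7, +3, +5, -9, -4, +1, -4, -9, -4, -7, -7, -3, -3, -4
Step 2: Count signs: positive = 3, negative = 11.
Step 3: Under H0: P(positive) = 0.5, so the number of positives S ~ Bin(14, 0.5).
Step 4: Two-sided exact p-value = sum of Bin(14,0.5) probabilities at or below the observed probability = 0.057373.
Step 5: alpha = 0.05. fail to reject H0.

n_eff = 14, pos = 3, neg = 11, p = 0.057373, fail to reject H0.


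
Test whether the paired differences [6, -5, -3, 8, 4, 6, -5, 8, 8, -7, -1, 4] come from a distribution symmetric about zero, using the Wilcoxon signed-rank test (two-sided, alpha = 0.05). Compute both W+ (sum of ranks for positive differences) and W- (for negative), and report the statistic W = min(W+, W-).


Step 1: Drop any zero differences (none here) and take |d_i|.
|d| = [6, 5, 3, 8, 4, 6, 5, 8, 8, 7, 1, 4]
Step 2: Midrank |d_i| (ties get averaged ranks).
ranks: |6|->7.5, |5|->5.5, |3|->2, |8|->11, |4|->3.5, |6|->7.5, |5|->5.5, |8|->11, |8|->11, |7|->9, |1|->1, |4|->3.5
Step 3: Attach original signs; sum ranks with positive sign and with negative sign.
W+ = 7.5 + 11 + 3.5 + 7.5 + 11 + 11 + 3.5 = 55
W- = 5.5 + 2 + 5.5 + 9 + 1 = 23
(Check: W+ + W- = 78 should equal n(n+1)/2 = 78.)
Step 4: Test statistic W = min(W+, W-) = 23.
Step 5: Ties in |d|, so use the tie-corrected normal approximation.
        E[W] = n(n+1)/4 = 12*13/4 = 39.
        Tie groups: |d|=4 (t=2), |d|=5 (t=2), |d|=6 (t=2), |d|=8 (t=3); sum(t^3 - t) = 42.
        Var[W] = n(n+1)(2n+1)/24 - sum(t^3-t)/48 = 3900/24 - 42/48 = 161.625.
        z = (W - E[W]) / sqrt(Var[W]) = (23 - 39) / 12.7132 = -1.2585.
        Two-sided p = 2*Phi(z) = 0.208198.
Step 6: alpha = 0.05. fail to reject H0.

W+ = 55, W- = 23, W = min = 23, p = 0.208198, fail to reject H0.


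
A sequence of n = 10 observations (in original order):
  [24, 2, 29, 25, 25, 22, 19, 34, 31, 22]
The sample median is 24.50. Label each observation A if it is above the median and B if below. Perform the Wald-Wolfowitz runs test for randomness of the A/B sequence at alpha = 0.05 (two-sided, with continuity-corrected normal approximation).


Step 1: Compute median = 24.50; label A = above, B = below.
Labels in order: BBAAABBAAB  (n_A = 5, n_B = 5)
Step 2: Count runs R = 5.
Step 3: Under H0 (random ordering), E[R] = 2*n_A*n_B/(n_A+n_B) + 1 = 2*5*5/10 + 1 = 6.0000.
        Var[R] = 2*n_A*n_B*(2*n_A*n_B - n_A - n_B) / ((n_A+n_B)^2 * (n_A+n_B-1)) = 2000/900 = 2.2222.
        SD[R] = 1.4907.
Step 4: Continuity-corrected z = (R + 0.5 - E[R]) / SD[R] = (5 + 0.5 - 6.0000) / 1.4907 = -0.3354.
Step 5: Two-sided p-value via normal approximation = 2*(1 - Phi(|z|)) = 0.737316.
Step 6: alpha = 0.05. fail to reject H0.

R = 5, z = -0.3354, p = 0.737316, fail to reject H0.


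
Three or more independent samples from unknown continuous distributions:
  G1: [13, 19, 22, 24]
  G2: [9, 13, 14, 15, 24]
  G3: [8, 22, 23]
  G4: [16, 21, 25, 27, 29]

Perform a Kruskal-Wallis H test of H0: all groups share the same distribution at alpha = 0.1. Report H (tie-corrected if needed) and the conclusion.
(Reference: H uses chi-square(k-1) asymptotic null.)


Step 1: Combine all N = 17 observations and assign midranks.
sorted (value, group, rank): (8,G3,1), (9,G2,2), (13,G1,3.5), (13,G2,3.5), (14,G2,5), (15,G2,6), (16,G4,7), (19,G1,8), (21,G4,9), (22,G1,10.5), (22,G3,10.5), (23,G3,12), (24,G1,13.5), (24,G2,13.5), (25,G4,15), (27,G4,16), (29,G4,17)
Step 2: Sum ranks within each group.
R_1 = 35.5 (n_1 = 4)
R_2 = 30 (n_2 = 5)
R_3 = 23.5 (n_3 = 3)
R_4 = 64 (n_4 = 5)
Step 3: H = 12/(N(N+1)) * sum(R_i^2/n_i) - 3(N+1)
     = 12/(17*18) * (35.5^2/4 + 30^2/5 + 23.5^2/3 + 64^2/5) - 3*18
     = 0.039216 * 1498.35 - 54
     = 4.758660.
Step 4: Ties present; correction factor C = 1 - 18/(17^3 - 17) = 0.996324. Corrected H = 4.758660 / 0.996324 = 4.776220.
Step 5: Under H0, H ~ chi^2(3); p-value = 0.188936.
Step 6: alpha = 0.1. fail to reject H0.

H = 4.7762, df = 3, p = 0.188936, fail to reject H0.


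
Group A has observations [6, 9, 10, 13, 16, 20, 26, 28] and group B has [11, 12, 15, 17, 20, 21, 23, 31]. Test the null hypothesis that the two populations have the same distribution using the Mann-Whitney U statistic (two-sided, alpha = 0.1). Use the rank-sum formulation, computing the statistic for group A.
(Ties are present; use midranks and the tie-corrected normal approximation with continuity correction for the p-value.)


Step 1: Combine and sort all 16 observations; assign midranks.
sorted (value, group): (6,X), (9,X), (10,X), (11,Y), (12,Y), (13,X), (15,Y), (16,X), (17,Y), (20,X), (20,Y), (21,Y), (23,Y), (26,X), (28,X), (31,Y)
ranks: 6->1, 9->2, 10->3, 11->4, 12->5, 13->6, 15->7, 16->8, 17->9, 20->10.5, 20->10.5, 21->12, 23->13, 26->14, 28->15, 31->16
Step 2: Rank sum for X: R1 = 1 + 2 + 3 + 6 + 8 + 10.5 + 14 + 15 = 59.5.
Step 3: U_X = R1 - n1(n1+1)/2 = 59.5 - 8*9/2 = 59.5 - 36 = 23.5.
       U_Y = n1*n2 - U_X = 64 - 23.5 = 40.5.
Step 4: Ties are present, so use the tie-corrected normal approximation (with continuity correction) for the p-value.
Step 5: p-value = 0.400468; compare to alpha = 0.1. fail to reject H0.

U_X = 23.5, p = 0.400468, fail to reject H0 at alpha = 0.1.


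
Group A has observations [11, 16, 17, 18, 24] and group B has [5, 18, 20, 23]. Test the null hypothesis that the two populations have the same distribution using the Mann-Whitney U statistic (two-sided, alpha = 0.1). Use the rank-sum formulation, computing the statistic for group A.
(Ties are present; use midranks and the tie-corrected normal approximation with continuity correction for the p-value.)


Step 1: Combine and sort all 9 observations; assign midranks.
sorted (value, group): (5,Y), (11,X), (16,X), (17,X), (18,X), (18,Y), (20,Y), (23,Y), (24,X)
ranks: 5->1, 11->2, 16->3, 17->4, 18->5.5, 18->5.5, 20->7, 23->8, 24->9
Step 2: Rank sum for X: R1 = 2 + 3 + 4 + 5.5 + 9 = 23.5.
Step 3: U_X = R1 - n1(n1+1)/2 = 23.5 - 5*6/2 = 23.5 - 15 = 8.5.
       U_Y = n1*n2 - U_X = 20 - 8.5 = 11.5.
Step 4: Ties are present, so use the tie-corrected normal approximation (with continuity correction) for the p-value.
Step 5: p-value = 0.805701; compare to alpha = 0.1. fail to reject H0.

U_X = 8.5, p = 0.805701, fail to reject H0 at alpha = 0.1.


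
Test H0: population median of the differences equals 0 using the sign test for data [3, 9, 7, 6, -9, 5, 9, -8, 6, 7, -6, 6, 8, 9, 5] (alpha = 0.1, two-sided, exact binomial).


Step 1: Discard zero differences. Original n = 15; n_eff = number of nonzero differences = 15.
Nonzero differences (with sign): +3, +9, +7, +6, -9, +5, +9, -8, +6, +7, -6, +6, +8, +9, +5
Step 2: Count signs: positive = 12, negative = 3.
Step 3: Under H0: P(positive) = 0.5, so the number of positives S ~ Bin(15, 0.5).
Step 4: Two-sided exact p-value = sum of Bin(15,0.5) probabilities at or below the observed probability = 0.035156.
Step 5: alpha = 0.1. reject H0.

n_eff = 15, pos = 12, neg = 3, p = 0.035156, reject H0.


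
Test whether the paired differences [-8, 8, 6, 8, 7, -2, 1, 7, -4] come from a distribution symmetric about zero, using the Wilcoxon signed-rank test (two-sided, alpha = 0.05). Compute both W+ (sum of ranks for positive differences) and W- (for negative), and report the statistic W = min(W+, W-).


Step 1: Drop any zero differences (none here) and take |d_i|.
|d| = [8, 8, 6, 8, 7, 2, 1, 7, 4]
Step 2: Midrank |d_i| (ties get averaged ranks).
ranks: |8|->8, |8|->8, |6|->4, |8|->8, |7|->5.5, |2|->2, |1|->1, |7|->5.5, |4|->3
Step 3: Attach original signs; sum ranks with positive sign and with negative sign.
W+ = 8 + 4 + 8 + 5.5 + 1 + 5.5 = 32
W- = 8 + 2 + 3 = 13
(Check: W+ + W- = 45 should equal n(n+1)/2 = 45.)
Step 4: Test statistic W = min(W+, W-) = 13.
Step 5: Ties in |d|, so use the tie-corrected normal approximation.
        E[W] = n(n+1)/4 = 9*10/4 = 22.5.
        Tie groups: |d|=7 (t=2), |d|=8 (t=3); sum(t^3 - t) = 30.
        Var[W] = n(n+1)(2n+1)/24 - sum(t^3-t)/48 = 1710/24 - 30/48 = 70.625.
        z = (W - E[W]) / sqrt(Var[W]) = (13 - 22.5) / 8.4039 = -1.1304.
        Two-sided p = 2*Phi(z) = 0.258294.
Step 6: alpha = 0.05. fail to reject H0.

W+ = 32, W- = 13, W = min = 13, p = 0.258294, fail to reject H0.


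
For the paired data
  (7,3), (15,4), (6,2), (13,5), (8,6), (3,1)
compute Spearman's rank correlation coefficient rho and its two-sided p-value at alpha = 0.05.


Step 1: Rank x and y separately (midranks; no ties here).
rank(x): 7->3, 15->6, 6->2, 13->5, 8->4, 3->1
rank(y): 3->3, 4->4, 2->2, 5->5, 6->6, 1->1
Step 2: d_i = R_x(i) - R_y(i); compute d_i^2.
  (3-3)^2=0, (6-4)^2=4, (2-2)^2=0, (5-5)^2=0, (4-6)^2=4, (1-1)^2=0
sum(d^2) = 8.
Step 3: rho = 1 - 6*8 / (6*(6^2 - 1)) = 1 - 48/210 = 0.771429.
Step 4: Under H0, t = rho * sqrt((n-2)/(1-rho^2)) = 2.4247 ~ t(4).
Step 5: Two-sided p-value from the t-distribution with 4 df = 0.072397.
Step 6: alpha = 0.05. fail to reject H0.

rho = 0.7714, p = 0.072397, fail to reject H0 at alpha = 0.05.


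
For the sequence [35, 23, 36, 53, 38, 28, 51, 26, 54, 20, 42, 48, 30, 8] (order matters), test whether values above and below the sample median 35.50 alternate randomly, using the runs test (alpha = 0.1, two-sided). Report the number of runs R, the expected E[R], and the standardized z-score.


Step 1: Compute median = 35.50; label A = above, B = below.
Labels in order: BBAAABABABAABB  (n_A = 7, n_B = 7)
Step 2: Count runs R = 9.
Step 3: Under H0 (random ordering), E[R] = 2*n_A*n_B/(n_A+n_B) + 1 = 2*7*7/14 + 1 = 8.0000.
        Var[R] = 2*n_A*n_B*(2*n_A*n_B - n_A - n_B) / ((n_A+n_B)^2 * (n_A+n_B-1)) = 8232/2548 = 3.2308.
        SD[R] = 1.7974.
Step 4: Continuity-corrected z = (R - 0.5 - E[R]) / SD[R] = (9 - 0.5 - 8.0000) / 1.7974 = 0.2782.
Step 5: Two-sided p-value via normal approximation = 2*(1 - Phi(|z|)) = 0.780879.
Step 6: alpha = 0.1. fail to reject H0.

R = 9, z = 0.2782, p = 0.780879, fail to reject H0.


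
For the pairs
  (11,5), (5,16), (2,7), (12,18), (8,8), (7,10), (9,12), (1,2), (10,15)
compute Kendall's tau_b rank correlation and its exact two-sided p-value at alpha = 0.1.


Step 1: Enumerate the 36 unordered pairs (i,j) with i<j and classify each by sign(x_j-x_i) * sign(y_j-y_i).
  (1,2):dx=-6,dy=+11->D; (1,3):dx=-9,dy=+2->D; (1,4):dx=+1,dy=+13->C; (1,5):dx=-3,dy=+3->D
  (1,6):dx=-4,dy=+5->D; (1,7):dx=-2,dy=+7->D; (1,8):dx=-10,dy=-3->C; (1,9):dx=-1,dy=+10->D
  (2,3):dx=-3,dy=-9->C; (2,4):dx=+7,dy=+2->C; (2,5):dx=+3,dy=-8->D; (2,6):dx=+2,dy=-6->D
  (2,7):dx=+4,dy=-4->D; (2,8):dx=-4,dy=-14->C; (2,9):dx=+5,dy=-1->D; (3,4):dx=+10,dy=+11->C
  (3,5):dx=+6,dy=+1->C; (3,6):dx=+5,dy=+3->C; (3,7):dx=+7,dy=+5->C; (3,8):dx=-1,dy=-5->C
  (3,9):dx=+8,dy=+8->C; (4,5):dx=-4,dy=-10->C; (4,6):dx=-5,dy=-8->C; (4,7):dx=-3,dy=-6->C
  (4,8):dx=-11,dy=-16->C; (4,9):dx=-2,dy=-3->C; (5,6):dx=-1,dy=+2->D; (5,7):dx=+1,dy=+4->C
  (5,8):dx=-7,dy=-6->C; (5,9):dx=+2,dy=+7->C; (6,7):dx=+2,dy=+2->C; (6,8):dx=-6,dy=-8->C
  (6,9):dx=+3,dy=+5->C; (7,8):dx=-8,dy=-10->C; (7,9):dx=+1,dy=+3->C; (8,9):dx=+9,dy=+13->C
Step 2: C = 25, D = 11, total pairs = 36.
Step 3: tau = (C - D)/(n(n-1)/2) = (25 - 11)/36 = 0.388889.
Step 4: Exact two-sided p-value (enumerate n! = 362880 permutations of y under H0): p = 0.180181.
Step 5: alpha = 0.1. fail to reject H0.

tau_b = 0.3889 (C=25, D=11), p = 0.180181, fail to reject H0.


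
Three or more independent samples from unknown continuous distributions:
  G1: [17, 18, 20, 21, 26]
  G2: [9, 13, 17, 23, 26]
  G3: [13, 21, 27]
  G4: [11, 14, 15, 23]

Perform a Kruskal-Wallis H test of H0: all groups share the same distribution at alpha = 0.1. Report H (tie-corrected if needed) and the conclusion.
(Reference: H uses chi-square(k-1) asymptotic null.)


Step 1: Combine all N = 17 observations and assign midranks.
sorted (value, group, rank): (9,G2,1), (11,G4,2), (13,G2,3.5), (13,G3,3.5), (14,G4,5), (15,G4,6), (17,G1,7.5), (17,G2,7.5), (18,G1,9), (20,G1,10), (21,G1,11.5), (21,G3,11.5), (23,G2,13.5), (23,G4,13.5), (26,G1,15.5), (26,G2,15.5), (27,G3,17)
Step 2: Sum ranks within each group.
R_1 = 53.5 (n_1 = 5)
R_2 = 41 (n_2 = 5)
R_3 = 32 (n_3 = 3)
R_4 = 26.5 (n_4 = 4)
Step 3: H = 12/(N(N+1)) * sum(R_i^2/n_i) - 3(N+1)
     = 12/(17*18) * (53.5^2/5 + 41^2/5 + 32^2/3 + 26.5^2/4) - 3*18
     = 0.039216 * 1425.55 - 54
     = 1.903758.
Step 4: Ties present; correction factor C = 1 - 30/(17^3 - 17) = 0.993873. Corrected H = 1.903758 / 0.993873 = 1.915495.
Step 5: Under H0, H ~ chi^2(3); p-value = 0.590130.
Step 6: alpha = 0.1. fail to reject H0.

H = 1.9155, df = 3, p = 0.590130, fail to reject H0.


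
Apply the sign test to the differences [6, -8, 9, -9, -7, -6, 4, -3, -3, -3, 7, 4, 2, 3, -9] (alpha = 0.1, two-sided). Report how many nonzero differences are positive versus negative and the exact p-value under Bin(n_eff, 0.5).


Step 1: Discard zero differences. Original n = 15; n_eff = number of nonzero differences = 15.
Nonzero differences (with sign): +6, -8, +9, -9, -7, -6, +4, -3, -3, -3, +7, +4, +2, +3, -9
Step 2: Count signs: positive = 7, negative = 8.
Step 3: Under H0: P(positive) = 0.5, so the number of positives S ~ Bin(15, 0.5).
Step 4: Two-sided exact p-value = sum of Bin(15,0.5) probabilities at or below the observed probability = 1.000000.
Step 5: alpha = 0.1. fail to reject H0.

n_eff = 15, pos = 7, neg = 8, p = 1.000000, fail to reject H0.


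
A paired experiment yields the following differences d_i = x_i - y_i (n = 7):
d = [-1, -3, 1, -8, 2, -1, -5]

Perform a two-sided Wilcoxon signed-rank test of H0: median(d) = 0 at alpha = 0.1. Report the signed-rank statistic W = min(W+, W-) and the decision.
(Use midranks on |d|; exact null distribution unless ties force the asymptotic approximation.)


Step 1: Drop any zero differences (none here) and take |d_i|.
|d| = [1, 3, 1, 8, 2, 1, 5]
Step 2: Midrank |d_i| (ties get averaged ranks).
ranks: |1|->2, |3|->5, |1|->2, |8|->7, |2|->4, |1|->2, |5|->6
Step 3: Attach original signs; sum ranks with positive sign and with negative sign.
W+ = 2 + 4 = 6
W- = 2 + 5 + 7 + 2 + 6 = 22
(Check: W+ + W- = 28 should equal n(n+1)/2 = 28.)
Step 4: Test statistic W = min(W+, W-) = 6.
Step 5: Ties in |d|, so use the tie-corrected normal approximation.
        E[W] = n(n+1)/4 = 7*8/4 = 14.
        Tie groups: |d|=1 (t=3); sum(t^3 - t) = 24.
        Var[W] = n(n+1)(2n+1)/24 - sum(t^3-t)/48 = 840/24 - 24/48 = 34.5.
        z = (W - E[W]) / sqrt(Var[W]) = (6 - 14) / 5.8737 = -1.3620.
        Two-sided p = 2*Phi(z) = 0.173195.
Step 6: alpha = 0.1. fail to reject H0.

W+ = 6, W- = 22, W = min = 6, p = 0.173195, fail to reject H0.


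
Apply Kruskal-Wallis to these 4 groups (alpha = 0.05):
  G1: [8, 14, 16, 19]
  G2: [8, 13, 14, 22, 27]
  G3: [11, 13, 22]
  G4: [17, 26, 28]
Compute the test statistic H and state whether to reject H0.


Step 1: Combine all N = 15 observations and assign midranks.
sorted (value, group, rank): (8,G1,1.5), (8,G2,1.5), (11,G3,3), (13,G2,4.5), (13,G3,4.5), (14,G1,6.5), (14,G2,6.5), (16,G1,8), (17,G4,9), (19,G1,10), (22,G2,11.5), (22,G3,11.5), (26,G4,13), (27,G2,14), (28,G4,15)
Step 2: Sum ranks within each group.
R_1 = 26 (n_1 = 4)
R_2 = 38 (n_2 = 5)
R_3 = 19 (n_3 = 3)
R_4 = 37 (n_4 = 3)
Step 3: H = 12/(N(N+1)) * sum(R_i^2/n_i) - 3(N+1)
     = 12/(15*16) * (26^2/4 + 38^2/5 + 19^2/3 + 37^2/3) - 3*16
     = 0.050000 * 1034.47 - 48
     = 3.723333.
Step 4: Ties present; correction factor C = 1 - 24/(15^3 - 15) = 0.992857. Corrected H = 3.723333 / 0.992857 = 3.750120.
Step 5: Under H0, H ~ chi^2(3); p-value = 0.289742.
Step 6: alpha = 0.05. fail to reject H0.

H = 3.7501, df = 3, p = 0.289742, fail to reject H0.


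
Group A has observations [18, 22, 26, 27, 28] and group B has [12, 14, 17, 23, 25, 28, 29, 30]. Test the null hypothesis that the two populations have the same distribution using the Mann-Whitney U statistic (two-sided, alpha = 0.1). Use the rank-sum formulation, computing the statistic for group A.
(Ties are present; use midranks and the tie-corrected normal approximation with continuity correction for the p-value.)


Step 1: Combine and sort all 13 observations; assign midranks.
sorted (value, group): (12,Y), (14,Y), (17,Y), (18,X), (22,X), (23,Y), (25,Y), (26,X), (27,X), (28,X), (28,Y), (29,Y), (30,Y)
ranks: 12->1, 14->2, 17->3, 18->4, 22->5, 23->6, 25->7, 26->8, 27->9, 28->10.5, 28->10.5, 29->12, 30->13
Step 2: Rank sum for X: R1 = 4 + 5 + 8 + 9 + 10.5 = 36.5.
Step 3: U_X = R1 - n1(n1+1)/2 = 36.5 - 5*6/2 = 36.5 - 15 = 21.5.
       U_Y = n1*n2 - U_X = 40 - 21.5 = 18.5.
Step 4: Ties are present, so use the tie-corrected normal approximation (with continuity correction) for the p-value.
Step 5: p-value = 0.883458; compare to alpha = 0.1. fail to reject H0.

U_X = 21.5, p = 0.883458, fail to reject H0 at alpha = 0.1.


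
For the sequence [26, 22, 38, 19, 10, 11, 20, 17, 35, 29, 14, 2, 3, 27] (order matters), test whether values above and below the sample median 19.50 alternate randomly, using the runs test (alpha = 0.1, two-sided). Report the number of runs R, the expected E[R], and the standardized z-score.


Step 1: Compute median = 19.50; label A = above, B = below.
Labels in order: AAABBBABAABBBA  (n_A = 7, n_B = 7)
Step 2: Count runs R = 7.
Step 3: Under H0 (random ordering), E[R] = 2*n_A*n_B/(n_A+n_B) + 1 = 2*7*7/14 + 1 = 8.0000.
        Var[R] = 2*n_A*n_B*(2*n_A*n_B - n_A - n_B) / ((n_A+n_B)^2 * (n_A+n_B-1)) = 8232/2548 = 3.2308.
        SD[R] = 1.7974.
Step 4: Continuity-corrected z = (R + 0.5 - E[R]) / SD[R] = (7 + 0.5 - 8.0000) / 1.7974 = -0.2782.
Step 5: Two-sided p-value via normal approximation = 2*(1 - Phi(|z|)) = 0.780879.
Step 6: alpha = 0.1. fail to reject H0.

R = 7, z = -0.2782, p = 0.780879, fail to reject H0.


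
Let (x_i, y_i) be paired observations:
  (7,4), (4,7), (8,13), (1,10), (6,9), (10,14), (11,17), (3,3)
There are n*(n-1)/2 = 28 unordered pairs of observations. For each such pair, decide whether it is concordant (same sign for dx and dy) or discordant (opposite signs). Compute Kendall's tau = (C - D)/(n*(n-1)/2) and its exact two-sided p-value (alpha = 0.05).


Step 1: Enumerate the 28 unordered pairs (i,j) with i<j and classify each by sign(x_j-x_i) * sign(y_j-y_i).
  (1,2):dx=-3,dy=+3->D; (1,3):dx=+1,dy=+9->C; (1,4):dx=-6,dy=+6->D; (1,5):dx=-1,dy=+5->D
  (1,6):dx=+3,dy=+10->C; (1,7):dx=+4,dy=+13->C; (1,8):dx=-4,dy=-1->C; (2,3):dx=+4,dy=+6->C
  (2,4):dx=-3,dy=+3->D; (2,5):dx=+2,dy=+2->C; (2,6):dx=+6,dy=+7->C; (2,7):dx=+7,dy=+10->C
  (2,8):dx=-1,dy=-4->C; (3,4):dx=-7,dy=-3->C; (3,5):dx=-2,dy=-4->C; (3,6):dx=+2,dy=+1->C
  (3,7):dx=+3,dy=+4->C; (3,8):dx=-5,dy=-10->C; (4,5):dx=+5,dy=-1->D; (4,6):dx=+9,dy=+4->C
  (4,7):dx=+10,dy=+7->C; (4,8):dx=+2,dy=-7->D; (5,6):dx=+4,dy=+5->C; (5,7):dx=+5,dy=+8->C
  (5,8):dx=-3,dy=-6->C; (6,7):dx=+1,dy=+3->C; (6,8):dx=-7,dy=-11->C; (7,8):dx=-8,dy=-14->C
Step 2: C = 22, D = 6, total pairs = 28.
Step 3: tau = (C - D)/(n(n-1)/2) = (22 - 6)/28 = 0.571429.
Step 4: Exact two-sided p-value (enumerate n! = 40320 permutations of y under H0): p = 0.061012.
Step 5: alpha = 0.05. fail to reject H0.

tau_b = 0.5714 (C=22, D=6), p = 0.061012, fail to reject H0.


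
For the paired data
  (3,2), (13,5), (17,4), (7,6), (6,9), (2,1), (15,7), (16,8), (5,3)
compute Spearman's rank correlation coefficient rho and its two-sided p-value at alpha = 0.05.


Step 1: Rank x and y separately (midranks; no ties here).
rank(x): 3->2, 13->6, 17->9, 7->5, 6->4, 2->1, 15->7, 16->8, 5->3
rank(y): 2->2, 5->5, 4->4, 6->6, 9->9, 1->1, 7->7, 8->8, 3->3
Step 2: d_i = R_x(i) - R_y(i); compute d_i^2.
  (2-2)^2=0, (6-5)^2=1, (9-4)^2=25, (5-6)^2=1, (4-9)^2=25, (1-1)^2=0, (7-7)^2=0, (8-8)^2=0, (3-3)^2=0
sum(d^2) = 52.
Step 3: rho = 1 - 6*52 / (9*(9^2 - 1)) = 1 - 312/720 = 0.566667.
Step 4: Under H0, t = rho * sqrt((n-2)/(1-rho^2)) = 1.8196 ~ t(7).
Step 5: Two-sided p-value from the t-distribution with 7 df = 0.111633.
Step 6: alpha = 0.05. fail to reject H0.

rho = 0.5667, p = 0.111633, fail to reject H0 at alpha = 0.05.


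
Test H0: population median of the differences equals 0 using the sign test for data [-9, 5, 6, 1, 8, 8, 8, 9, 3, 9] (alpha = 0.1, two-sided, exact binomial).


Step 1: Discard zero differences. Original n = 10; n_eff = number of nonzero differences = 10.
Nonzero differences (with sign): -9, +5, +6, +1, +8, +8, +8, +9, +3, +9
Step 2: Count signs: positive = 9, negative = 1.
Step 3: Under H0: P(positive) = 0.5, so the number of positives S ~ Bin(10, 0.5).
Step 4: Two-sided exact p-value = sum of Bin(10,0.5) probabilities at or below the observed probability = 0.021484.
Step 5: alpha = 0.1. reject H0.

n_eff = 10, pos = 9, neg = 1, p = 0.021484, reject H0.
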